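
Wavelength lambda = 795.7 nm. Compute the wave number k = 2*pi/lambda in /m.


k = 2 * pi / lambda
= 6.2832 / (795.7e-9)
= 6.2832 / 7.9570e-07
= 7.8964e+06 /m

7.8964e+06


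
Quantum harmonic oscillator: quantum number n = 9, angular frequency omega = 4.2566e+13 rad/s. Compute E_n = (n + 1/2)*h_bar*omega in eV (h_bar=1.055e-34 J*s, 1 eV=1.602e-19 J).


E = (n + 1/2) * h_bar * omega
= (9 + 0.5) * 1.055e-34 * 4.2566e+13
= 9.5 * 4.4907e-21
= 4.2662e-20 J
= 0.2663 eV

0.2663


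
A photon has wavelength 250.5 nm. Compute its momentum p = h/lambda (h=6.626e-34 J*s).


p = h / lambda
= 6.626e-34 / (250.5e-9)
= 6.626e-34 / 2.5050e-07
= 2.6451e-27 kg*m/s

2.6451e-27


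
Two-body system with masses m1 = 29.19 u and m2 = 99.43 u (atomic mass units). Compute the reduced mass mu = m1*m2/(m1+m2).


mu = m1 * m2 / (m1 + m2)
= 29.19 * 99.43 / (29.19 + 99.43)
= 2902.3617 / 128.62
= 22.5654 u

22.5654


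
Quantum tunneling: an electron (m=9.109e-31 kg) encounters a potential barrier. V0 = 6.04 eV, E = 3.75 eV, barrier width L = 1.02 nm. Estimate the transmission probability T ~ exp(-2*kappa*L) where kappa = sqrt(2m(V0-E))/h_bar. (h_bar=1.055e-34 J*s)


V0 - E = 2.29 eV = 3.6686e-19 J
kappa = sqrt(2 * m * (V0-E)) / h_bar
= sqrt(2 * 9.109e-31 * 3.6686e-19) / 1.055e-34
= 7.7490e+09 /m
2*kappa*L = 2 * 7.7490e+09 * 1.02e-9
= 15.808
T = exp(-15.808) = 1.363549e-07

1.363549e-07


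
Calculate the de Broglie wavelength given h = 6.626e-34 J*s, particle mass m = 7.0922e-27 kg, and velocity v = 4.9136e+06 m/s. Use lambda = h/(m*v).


lambda = h / (m * v)
= 6.626e-34 / (7.0922e-27 * 4.9136e+06)
= 6.626e-34 / 3.4848e-20
= 1.9014e-14 m

1.9014e-14


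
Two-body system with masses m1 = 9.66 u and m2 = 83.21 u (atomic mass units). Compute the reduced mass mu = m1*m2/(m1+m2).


mu = m1 * m2 / (m1 + m2)
= 9.66 * 83.21 / (9.66 + 83.21)
= 803.8086 / 92.87
= 8.6552 u

8.6552


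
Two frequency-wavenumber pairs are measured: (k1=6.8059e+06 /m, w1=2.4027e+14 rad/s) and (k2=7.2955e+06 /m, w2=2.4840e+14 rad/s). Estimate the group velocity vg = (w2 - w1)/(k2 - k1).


vg = (w2 - w1) / (k2 - k1)
= (2.4840e+14 - 2.4027e+14) / (7.2955e+06 - 6.8059e+06)
= 8.1300e+12 / 4.8960e+05
= 1.6605e+07 m/s

1.6605e+07


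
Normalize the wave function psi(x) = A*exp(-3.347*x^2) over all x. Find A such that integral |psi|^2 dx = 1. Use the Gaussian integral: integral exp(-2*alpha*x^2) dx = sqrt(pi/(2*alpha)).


integral |psi|^2 dx = A^2 * sqrt(pi/(2*alpha)) = 1
A^2 = sqrt(2*alpha/pi)
= sqrt(2 * 3.347 / pi)
= 1.459714
A = sqrt(1.459714)
= 1.2082

1.2082


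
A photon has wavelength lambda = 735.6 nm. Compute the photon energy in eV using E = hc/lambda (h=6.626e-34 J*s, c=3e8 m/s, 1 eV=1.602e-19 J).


E = hc / lambda
= (6.626e-34)(3e8) / (735.6e-9)
= 1.9878e-25 / 7.3560e-07
= 2.7023e-19 J
Converting to eV: 2.7023e-19 / 1.602e-19
= 1.6868 eV

1.6868


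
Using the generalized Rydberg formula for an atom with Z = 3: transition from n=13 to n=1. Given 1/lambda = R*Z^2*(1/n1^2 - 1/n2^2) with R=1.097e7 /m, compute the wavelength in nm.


1/lambda = R * Z^2 * (1/n1^2 - 1/n2^2)
= 1.097e7 * 3^2 * (1/1^2 - 1/13^2)
= 1.097e7 * 9 * (1.0 - 0.005917)
= 9.8146e+07 /m
lambda = 1 / 9.8146e+07
= 10.1889 nm

10.1889


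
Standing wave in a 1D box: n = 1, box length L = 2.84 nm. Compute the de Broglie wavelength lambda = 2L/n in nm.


lambda = 2L / n
= 2 * 2.84 / 1
= 5.68 / 1
= 5.68 nm

5.68


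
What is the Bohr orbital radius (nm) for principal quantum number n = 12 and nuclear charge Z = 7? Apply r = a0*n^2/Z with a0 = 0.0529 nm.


r = a0 * n^2 / Z
= 0.0529 * 12^2 / 7
= 0.0529 * 144 / 7
= 1.0882 nm

1.0882


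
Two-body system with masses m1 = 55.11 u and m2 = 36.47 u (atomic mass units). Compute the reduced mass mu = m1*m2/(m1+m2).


mu = m1 * m2 / (m1 + m2)
= 55.11 * 36.47 / (55.11 + 36.47)
= 2009.8617 / 91.58
= 21.9465 u

21.9465


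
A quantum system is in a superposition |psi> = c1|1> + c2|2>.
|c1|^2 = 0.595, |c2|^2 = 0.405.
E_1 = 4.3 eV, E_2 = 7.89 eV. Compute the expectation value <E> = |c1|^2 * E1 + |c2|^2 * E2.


<E> = |c1|^2 * E1 + |c2|^2 * E2
= 0.595 * 4.3 + 0.405 * 7.89
= 2.5585 + 3.1955
= 5.7539 eV

5.7539


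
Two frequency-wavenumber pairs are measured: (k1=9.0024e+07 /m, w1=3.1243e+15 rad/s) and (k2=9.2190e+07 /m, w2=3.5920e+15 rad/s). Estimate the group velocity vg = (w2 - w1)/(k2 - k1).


vg = (w2 - w1) / (k2 - k1)
= (3.5920e+15 - 3.1243e+15) / (9.2190e+07 - 9.0024e+07)
= 4.6770e+14 / 2.1660e+06
= 2.1593e+08 m/s

2.1593e+08


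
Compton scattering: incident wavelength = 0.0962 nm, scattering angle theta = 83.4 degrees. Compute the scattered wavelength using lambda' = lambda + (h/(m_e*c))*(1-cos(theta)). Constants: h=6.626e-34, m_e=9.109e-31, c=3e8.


Compton wavelength: h/(m_e*c) = 2.4247e-12 m
d_lambda = 2.4247e-12 * (1 - cos(83.4 deg))
= 2.4247e-12 * 0.885063
= 2.1460e-12 m = 0.002146 nm
lambda' = 0.0962 + 0.002146
= 0.098346 nm

0.098346


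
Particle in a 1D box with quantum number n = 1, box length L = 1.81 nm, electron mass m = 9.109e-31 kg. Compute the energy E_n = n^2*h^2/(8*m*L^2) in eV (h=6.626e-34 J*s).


E = n^2 * h^2 / (8 * m * L^2)
= 1^2 * (6.626e-34)^2 / (8 * 9.109e-31 * (1.81e-9)^2)
= 1 * 4.3904e-67 / (8 * 9.109e-31 * 3.2761e-18)
= 1.8390e-20 J
= 0.1148 eV

0.1148


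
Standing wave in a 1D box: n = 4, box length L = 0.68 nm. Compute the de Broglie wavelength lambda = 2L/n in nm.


lambda = 2L / n
= 2 * 0.68 / 4
= 1.36 / 4
= 0.34 nm

0.34


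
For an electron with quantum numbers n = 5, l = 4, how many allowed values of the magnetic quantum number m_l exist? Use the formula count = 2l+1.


m_l ranges from -l to +l in integer steps
So m_l goes from -4 to +4
Count = 2l + 1 = 2*4 + 1
= 9

9


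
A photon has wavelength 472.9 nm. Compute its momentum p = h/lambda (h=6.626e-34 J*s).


p = h / lambda
= 6.626e-34 / (472.9e-9)
= 6.626e-34 / 4.7290e-07
= 1.4011e-27 kg*m/s

1.4011e-27


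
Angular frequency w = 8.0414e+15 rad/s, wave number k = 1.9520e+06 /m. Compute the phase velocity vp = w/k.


vp = w / k
= 8.0414e+15 / 1.9520e+06
= 4.1196e+09 m/s

4.1196e+09


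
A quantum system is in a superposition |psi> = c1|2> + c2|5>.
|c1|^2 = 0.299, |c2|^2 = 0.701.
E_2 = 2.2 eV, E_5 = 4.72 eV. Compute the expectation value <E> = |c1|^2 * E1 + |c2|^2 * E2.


<E> = |c1|^2 * E1 + |c2|^2 * E2
= 0.299 * 2.2 + 0.701 * 4.72
= 0.6578 + 3.3087
= 3.9665 eV

3.9665


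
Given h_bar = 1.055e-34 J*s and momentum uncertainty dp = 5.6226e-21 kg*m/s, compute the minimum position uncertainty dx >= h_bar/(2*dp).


dx = h_bar / (2 * dp)
= 1.055e-34 / (2 * 5.6226e-21)
= 1.055e-34 / 1.1245e-20
= 9.3818e-15 m

9.3818e-15


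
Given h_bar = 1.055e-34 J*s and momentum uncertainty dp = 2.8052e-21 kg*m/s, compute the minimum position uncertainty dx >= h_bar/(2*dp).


dx = h_bar / (2 * dp)
= 1.055e-34 / (2 * 2.8052e-21)
= 1.055e-34 / 5.6104e-21
= 1.8804e-14 m

1.8804e-14


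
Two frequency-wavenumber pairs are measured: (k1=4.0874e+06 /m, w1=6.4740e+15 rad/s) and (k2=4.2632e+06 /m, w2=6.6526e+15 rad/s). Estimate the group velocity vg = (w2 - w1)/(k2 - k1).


vg = (w2 - w1) / (k2 - k1)
= (6.6526e+15 - 6.4740e+15) / (4.2632e+06 - 4.0874e+06)
= 1.7860e+14 / 1.7580e+05
= 1.0159e+09 m/s

1.0159e+09


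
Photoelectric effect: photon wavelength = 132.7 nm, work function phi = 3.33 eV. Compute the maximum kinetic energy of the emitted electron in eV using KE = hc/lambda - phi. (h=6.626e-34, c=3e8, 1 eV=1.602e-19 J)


E_photon = hc / lambda
= (6.626e-34)(3e8) / (132.7e-9)
= 1.4980e-18 J
= 9.3506 eV
KE = E_photon - phi
= 9.3506 - 3.33
= 6.0206 eV

6.0206


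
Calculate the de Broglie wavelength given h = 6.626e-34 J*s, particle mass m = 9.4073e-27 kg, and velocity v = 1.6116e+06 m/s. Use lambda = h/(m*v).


lambda = h / (m * v)
= 6.626e-34 / (9.4073e-27 * 1.6116e+06)
= 6.626e-34 / 1.5161e-20
= 4.3705e-14 m

4.3705e-14


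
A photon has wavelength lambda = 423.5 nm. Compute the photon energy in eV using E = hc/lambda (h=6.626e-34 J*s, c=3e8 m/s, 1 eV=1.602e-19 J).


E = hc / lambda
= (6.626e-34)(3e8) / (423.5e-9)
= 1.9878e-25 / 4.2350e-07
= 4.6937e-19 J
Converting to eV: 4.6937e-19 / 1.602e-19
= 2.9299 eV

2.9299


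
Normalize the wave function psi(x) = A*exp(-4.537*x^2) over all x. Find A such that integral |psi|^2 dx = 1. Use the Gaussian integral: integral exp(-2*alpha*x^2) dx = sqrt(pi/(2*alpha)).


integral |psi|^2 dx = A^2 * sqrt(pi/(2*alpha)) = 1
A^2 = sqrt(2*alpha/pi)
= sqrt(2 * 4.537 / pi)
= 1.699513
A = sqrt(1.699513)
= 1.3037

1.3037


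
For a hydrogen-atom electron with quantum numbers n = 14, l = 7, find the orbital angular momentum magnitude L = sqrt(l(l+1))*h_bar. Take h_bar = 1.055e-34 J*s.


L = sqrt(l*(l+1)) * h_bar
= sqrt(7 * 8) * 1.055e-34
= sqrt(56) * 1.055e-34
= 7.4833 * 1.055e-34
= 7.8949e-34 J*s

7.8949e-34


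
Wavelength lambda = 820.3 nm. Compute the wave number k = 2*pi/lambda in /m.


k = 2 * pi / lambda
= 6.2832 / (820.3e-9)
= 6.2832 / 8.2030e-07
= 7.6596e+06 /m

7.6596e+06


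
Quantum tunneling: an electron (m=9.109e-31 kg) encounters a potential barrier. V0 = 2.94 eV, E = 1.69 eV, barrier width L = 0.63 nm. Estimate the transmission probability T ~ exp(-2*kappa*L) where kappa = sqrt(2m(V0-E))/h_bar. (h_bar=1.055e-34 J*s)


V0 - E = 1.25 eV = 2.0025e-19 J
kappa = sqrt(2 * m * (V0-E)) / h_bar
= sqrt(2 * 9.109e-31 * 2.0025e-19) / 1.055e-34
= 5.7251e+09 /m
2*kappa*L = 2 * 5.7251e+09 * 0.63e-9
= 7.2136
T = exp(-7.2136) = 7.364687e-04

7.364687e-04


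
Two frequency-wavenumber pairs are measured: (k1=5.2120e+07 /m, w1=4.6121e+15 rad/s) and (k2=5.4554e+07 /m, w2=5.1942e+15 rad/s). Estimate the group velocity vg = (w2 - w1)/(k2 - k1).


vg = (w2 - w1) / (k2 - k1)
= (5.1942e+15 - 4.6121e+15) / (5.4554e+07 - 5.2120e+07)
= 5.8210e+14 / 2.4340e+06
= 2.3915e+08 m/s

2.3915e+08


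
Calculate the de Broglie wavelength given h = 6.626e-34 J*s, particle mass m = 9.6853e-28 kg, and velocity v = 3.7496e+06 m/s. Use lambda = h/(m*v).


lambda = h / (m * v)
= 6.626e-34 / (9.6853e-28 * 3.7496e+06)
= 6.626e-34 / 3.6316e-21
= 1.8245e-13 m

1.8245e-13


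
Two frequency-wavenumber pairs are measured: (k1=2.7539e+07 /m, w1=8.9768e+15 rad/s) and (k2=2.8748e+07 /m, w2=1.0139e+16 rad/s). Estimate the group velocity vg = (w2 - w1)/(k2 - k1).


vg = (w2 - w1) / (k2 - k1)
= (1.0139e+16 - 8.9768e+15) / (2.8748e+07 - 2.7539e+07)
= 1.1622e+15 / 1.2090e+06
= 9.6129e+08 m/s

9.6129e+08


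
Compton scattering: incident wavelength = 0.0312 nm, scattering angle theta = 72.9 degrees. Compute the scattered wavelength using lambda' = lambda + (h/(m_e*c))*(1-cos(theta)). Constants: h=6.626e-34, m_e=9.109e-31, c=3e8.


Compton wavelength: h/(m_e*c) = 2.4247e-12 m
d_lambda = 2.4247e-12 * (1 - cos(72.9 deg))
= 2.4247e-12 * 0.70596
= 1.7117e-12 m = 0.001712 nm
lambda' = 0.0312 + 0.001712
= 0.032912 nm

0.032912


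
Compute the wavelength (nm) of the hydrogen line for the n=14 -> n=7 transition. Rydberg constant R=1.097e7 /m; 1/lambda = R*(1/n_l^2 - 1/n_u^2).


1/lambda = R * (1/n_l^2 - 1/n_u^2)
= 1.097e7 * (1/7^2 - 1/14^2)
= 1.097e7 * (0.020408 - 0.005102)
= 1.097e7 * 0.015306
= 1.6791e+05 /m
lambda = 1 / 1.6791e+05 = 5955.6366 nm

5955.6366


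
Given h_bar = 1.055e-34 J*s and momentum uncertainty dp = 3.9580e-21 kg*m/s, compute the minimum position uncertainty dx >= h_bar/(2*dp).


dx = h_bar / (2 * dp)
= 1.055e-34 / (2 * 3.9580e-21)
= 1.055e-34 / 7.9160e-21
= 1.3327e-14 m

1.3327e-14


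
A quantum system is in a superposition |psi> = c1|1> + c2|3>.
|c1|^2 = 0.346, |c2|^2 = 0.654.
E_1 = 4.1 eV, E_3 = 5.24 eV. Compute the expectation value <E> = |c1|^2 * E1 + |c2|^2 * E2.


<E> = |c1|^2 * E1 + |c2|^2 * E2
= 0.346 * 4.1 + 0.654 * 5.24
= 1.4186 + 3.427
= 4.8456 eV

4.8456


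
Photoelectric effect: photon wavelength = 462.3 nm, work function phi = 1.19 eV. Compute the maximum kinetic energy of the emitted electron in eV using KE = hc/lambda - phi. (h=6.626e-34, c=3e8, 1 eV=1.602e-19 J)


E_photon = hc / lambda
= (6.626e-34)(3e8) / (462.3e-9)
= 4.2998e-19 J
= 2.684 eV
KE = E_photon - phi
= 2.684 - 1.19
= 1.494 eV

1.494


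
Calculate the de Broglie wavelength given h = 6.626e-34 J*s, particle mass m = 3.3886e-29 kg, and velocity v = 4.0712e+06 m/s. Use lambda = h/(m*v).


lambda = h / (m * v)
= 6.626e-34 / (3.3886e-29 * 4.0712e+06)
= 6.626e-34 / 1.3796e-22
= 4.8030e-12 m

4.8030e-12


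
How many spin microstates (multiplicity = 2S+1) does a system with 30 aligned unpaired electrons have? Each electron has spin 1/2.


Total spin S = N * (1/2) = 30 * 0.5 = 15.0
Spin multiplicity = 2S + 1
= 2 * 15.0 + 1
= 31

31


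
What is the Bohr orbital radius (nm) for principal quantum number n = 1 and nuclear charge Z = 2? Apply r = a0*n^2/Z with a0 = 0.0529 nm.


r = a0 * n^2 / Z
= 0.0529 * 1^2 / 2
= 0.0529 * 1 / 2
= 0.0265 nm

0.0265


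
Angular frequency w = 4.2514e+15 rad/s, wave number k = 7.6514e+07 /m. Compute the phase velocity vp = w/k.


vp = w / k
= 4.2514e+15 / 7.6514e+07
= 5.5564e+07 m/s

5.5564e+07


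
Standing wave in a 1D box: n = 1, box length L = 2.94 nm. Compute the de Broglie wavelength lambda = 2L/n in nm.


lambda = 2L / n
= 2 * 2.94 / 1
= 5.88 / 1
= 5.88 nm

5.88


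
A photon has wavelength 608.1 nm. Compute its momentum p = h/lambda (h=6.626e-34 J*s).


p = h / lambda
= 6.626e-34 / (608.1e-9)
= 6.626e-34 / 6.0810e-07
= 1.0896e-27 kg*m/s

1.0896e-27


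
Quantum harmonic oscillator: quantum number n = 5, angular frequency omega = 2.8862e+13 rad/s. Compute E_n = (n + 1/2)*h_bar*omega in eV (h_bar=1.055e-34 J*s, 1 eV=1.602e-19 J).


E = (n + 1/2) * h_bar * omega
= (5 + 0.5) * 1.055e-34 * 2.8862e+13
= 5.5 * 3.0449e-21
= 1.6747e-20 J
= 0.1045 eV

0.1045


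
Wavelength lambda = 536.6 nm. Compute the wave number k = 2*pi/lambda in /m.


k = 2 * pi / lambda
= 6.2832 / (536.6e-9)
= 6.2832 / 5.3660e-07
= 1.1709e+07 /m

1.1709e+07


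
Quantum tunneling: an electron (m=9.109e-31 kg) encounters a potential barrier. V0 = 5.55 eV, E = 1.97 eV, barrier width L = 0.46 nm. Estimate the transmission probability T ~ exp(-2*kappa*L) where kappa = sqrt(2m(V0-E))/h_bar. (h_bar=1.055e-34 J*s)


V0 - E = 3.58 eV = 5.7352e-19 J
kappa = sqrt(2 * m * (V0-E)) / h_bar
= sqrt(2 * 9.109e-31 * 5.7352e-19) / 1.055e-34
= 9.6888e+09 /m
2*kappa*L = 2 * 9.6888e+09 * 0.46e-9
= 8.9137
T = exp(-8.9137) = 1.345318e-04

1.345318e-04


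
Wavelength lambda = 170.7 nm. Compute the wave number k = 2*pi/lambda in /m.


k = 2 * pi / lambda
= 6.2832 / (170.7e-9)
= 6.2832 / 1.7070e-07
= 3.6808e+07 /m

3.6808e+07


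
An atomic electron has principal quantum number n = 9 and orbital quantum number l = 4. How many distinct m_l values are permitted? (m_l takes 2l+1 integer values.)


m_l ranges from -l to +l in integer steps
So m_l goes from -4 to +4
Count = 2l + 1 = 2*4 + 1
= 9

9


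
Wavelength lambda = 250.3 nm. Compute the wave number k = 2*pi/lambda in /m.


k = 2 * pi / lambda
= 6.2832 / (250.3e-9)
= 6.2832 / 2.5030e-07
= 2.5103e+07 /m

2.5103e+07


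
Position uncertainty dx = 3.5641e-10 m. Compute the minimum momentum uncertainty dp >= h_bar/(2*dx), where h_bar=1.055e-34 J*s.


dp = h_bar / (2 * dx)
= 1.055e-34 / (2 * 3.5641e-10)
= 1.055e-34 / 7.1282e-10
= 1.4800e-25 kg*m/s

1.4800e-25


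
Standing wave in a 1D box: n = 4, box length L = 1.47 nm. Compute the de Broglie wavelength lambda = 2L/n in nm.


lambda = 2L / n
= 2 * 1.47 / 4
= 2.94 / 4
= 0.735 nm

0.735


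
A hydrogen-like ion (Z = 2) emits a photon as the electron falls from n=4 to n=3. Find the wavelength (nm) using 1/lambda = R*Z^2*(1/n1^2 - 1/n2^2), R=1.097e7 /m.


1/lambda = R * Z^2 * (1/n1^2 - 1/n2^2)
= 1.097e7 * 2^2 * (1/3^2 - 1/4^2)
= 1.097e7 * 4 * (0.111111 - 0.0625)
= 2.1331e+06 /m
lambda = 1 / 2.1331e+06
= 468.811 nm

468.811


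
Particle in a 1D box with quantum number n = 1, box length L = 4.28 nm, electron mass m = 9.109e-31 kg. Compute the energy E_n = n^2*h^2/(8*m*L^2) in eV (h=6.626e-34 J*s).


E = n^2 * h^2 / (8 * m * L^2)
= 1^2 * (6.626e-34)^2 / (8 * 9.109e-31 * (4.28e-9)^2)
= 1 * 4.3904e-67 / (8 * 9.109e-31 * 1.8318e-17)
= 3.2889e-21 J
= 0.0205 eV

0.0205


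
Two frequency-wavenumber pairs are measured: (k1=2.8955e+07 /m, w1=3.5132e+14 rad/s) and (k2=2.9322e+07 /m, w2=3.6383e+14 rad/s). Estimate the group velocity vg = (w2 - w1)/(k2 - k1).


vg = (w2 - w1) / (k2 - k1)
= (3.6383e+14 - 3.5132e+14) / (2.9322e+07 - 2.8955e+07)
= 1.2510e+13 / 3.6700e+05
= 3.4087e+07 m/s

3.4087e+07


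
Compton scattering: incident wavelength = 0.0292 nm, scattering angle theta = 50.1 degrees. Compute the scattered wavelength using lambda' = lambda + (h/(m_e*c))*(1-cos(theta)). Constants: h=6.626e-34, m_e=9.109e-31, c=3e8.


Compton wavelength: h/(m_e*c) = 2.4247e-12 m
d_lambda = 2.4247e-12 * (1 - cos(50.1 deg))
= 2.4247e-12 * 0.35855
= 8.6938e-13 m = 0.000869 nm
lambda' = 0.0292 + 0.000869
= 0.030069 nm

0.030069


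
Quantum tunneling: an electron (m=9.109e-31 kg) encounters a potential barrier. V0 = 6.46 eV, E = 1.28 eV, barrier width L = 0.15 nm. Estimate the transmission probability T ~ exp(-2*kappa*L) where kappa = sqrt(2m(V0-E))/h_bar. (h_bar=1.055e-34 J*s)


V0 - E = 5.18 eV = 8.2984e-19 J
kappa = sqrt(2 * m * (V0-E)) / h_bar
= sqrt(2 * 9.109e-31 * 8.2984e-19) / 1.055e-34
= 1.1655e+10 /m
2*kappa*L = 2 * 1.1655e+10 * 0.15e-9
= 3.4964
T = exp(-3.4964) = 3.030771e-02

3.030771e-02


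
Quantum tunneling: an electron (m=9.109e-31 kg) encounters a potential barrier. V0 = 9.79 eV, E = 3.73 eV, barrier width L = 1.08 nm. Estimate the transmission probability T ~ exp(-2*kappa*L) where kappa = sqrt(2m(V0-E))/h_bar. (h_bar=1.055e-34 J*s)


V0 - E = 6.06 eV = 9.7081e-19 J
kappa = sqrt(2 * m * (V0-E)) / h_bar
= sqrt(2 * 9.109e-31 * 9.7081e-19) / 1.055e-34
= 1.2606e+10 /m
2*kappa*L = 2 * 1.2606e+10 * 1.08e-9
= 27.2282
T = exp(-27.2282) = 1.496013e-12

1.496013e-12


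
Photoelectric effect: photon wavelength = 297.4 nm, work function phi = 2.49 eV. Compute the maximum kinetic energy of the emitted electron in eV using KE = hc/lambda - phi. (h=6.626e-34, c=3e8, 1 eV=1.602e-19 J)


E_photon = hc / lambda
= (6.626e-34)(3e8) / (297.4e-9)
= 6.6839e-19 J
= 4.1722 eV
KE = E_photon - phi
= 4.1722 - 2.49
= 1.6822 eV

1.6822


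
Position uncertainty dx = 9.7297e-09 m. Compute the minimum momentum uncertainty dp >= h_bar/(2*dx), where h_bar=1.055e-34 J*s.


dp = h_bar / (2 * dx)
= 1.055e-34 / (2 * 9.7297e-09)
= 1.055e-34 / 1.9459e-08
= 5.4215e-27 kg*m/s

5.4215e-27


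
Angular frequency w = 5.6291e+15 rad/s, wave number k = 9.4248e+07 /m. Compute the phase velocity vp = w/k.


vp = w / k
= 5.6291e+15 / 9.4248e+07
= 5.9726e+07 m/s

5.9726e+07


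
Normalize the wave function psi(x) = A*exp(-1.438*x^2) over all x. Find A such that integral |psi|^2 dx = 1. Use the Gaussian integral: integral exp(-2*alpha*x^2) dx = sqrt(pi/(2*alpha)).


integral |psi|^2 dx = A^2 * sqrt(pi/(2*alpha)) = 1
A^2 = sqrt(2*alpha/pi)
= sqrt(2 * 1.438 / pi)
= 0.956796
A = sqrt(0.956796)
= 0.9782

0.9782


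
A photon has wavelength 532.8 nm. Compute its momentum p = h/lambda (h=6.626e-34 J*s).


p = h / lambda
= 6.626e-34 / (532.8e-9)
= 6.626e-34 / 5.3280e-07
= 1.2436e-27 kg*m/s

1.2436e-27


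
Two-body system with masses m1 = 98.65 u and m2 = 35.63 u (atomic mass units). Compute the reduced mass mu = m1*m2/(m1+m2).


mu = m1 * m2 / (m1 + m2)
= 98.65 * 35.63 / (98.65 + 35.63)
= 3514.8995 / 134.28
= 26.1759 u

26.1759


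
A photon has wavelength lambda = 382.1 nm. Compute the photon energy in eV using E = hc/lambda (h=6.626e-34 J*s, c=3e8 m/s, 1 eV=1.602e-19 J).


E = hc / lambda
= (6.626e-34)(3e8) / (382.1e-9)
= 1.9878e-25 / 3.8210e-07
= 5.2023e-19 J
Converting to eV: 5.2023e-19 / 1.602e-19
= 3.2474 eV

3.2474


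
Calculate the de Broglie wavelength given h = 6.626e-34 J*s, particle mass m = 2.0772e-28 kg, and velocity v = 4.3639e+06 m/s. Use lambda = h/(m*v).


lambda = h / (m * v)
= 6.626e-34 / (2.0772e-28 * 4.3639e+06)
= 6.626e-34 / 9.0647e-22
= 7.3097e-13 m

7.3097e-13


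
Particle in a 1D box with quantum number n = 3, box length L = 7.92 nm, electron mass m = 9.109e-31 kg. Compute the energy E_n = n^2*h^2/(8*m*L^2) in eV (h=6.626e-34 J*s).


E = n^2 * h^2 / (8 * m * L^2)
= 3^2 * (6.626e-34)^2 / (8 * 9.109e-31 * (7.92e-9)^2)
= 9 * 4.3904e-67 / (8 * 9.109e-31 * 6.2726e-17)
= 8.6444e-21 J
= 0.054 eV

0.054


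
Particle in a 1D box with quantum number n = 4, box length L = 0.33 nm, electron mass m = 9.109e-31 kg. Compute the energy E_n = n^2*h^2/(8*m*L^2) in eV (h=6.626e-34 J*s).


E = n^2 * h^2 / (8 * m * L^2)
= 4^2 * (6.626e-34)^2 / (8 * 9.109e-31 * (0.33e-9)^2)
= 16 * 4.3904e-67 / (8 * 9.109e-31 * 1.0890e-19)
= 8.8519e-18 J
= 55.255 eV

55.255


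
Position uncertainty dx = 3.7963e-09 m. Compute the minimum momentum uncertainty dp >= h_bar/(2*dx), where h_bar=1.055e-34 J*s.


dp = h_bar / (2 * dx)
= 1.055e-34 / (2 * 3.7963e-09)
= 1.055e-34 / 7.5926e-09
= 1.3895e-26 kg*m/s

1.3895e-26


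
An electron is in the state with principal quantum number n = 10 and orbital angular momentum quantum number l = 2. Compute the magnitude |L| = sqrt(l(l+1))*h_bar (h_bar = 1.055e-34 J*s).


L = sqrt(l*(l+1)) * h_bar
= sqrt(2 * 3) * 1.055e-34
= sqrt(6) * 1.055e-34
= 2.4495 * 1.055e-34
= 2.5842e-34 J*s

2.5842e-34


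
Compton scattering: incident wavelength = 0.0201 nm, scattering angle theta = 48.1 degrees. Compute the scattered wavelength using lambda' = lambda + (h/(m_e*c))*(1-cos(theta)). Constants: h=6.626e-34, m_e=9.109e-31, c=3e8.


Compton wavelength: h/(m_e*c) = 2.4247e-12 m
d_lambda = 2.4247e-12 * (1 - cos(48.1 deg))
= 2.4247e-12 * 0.332167
= 8.0541e-13 m = 0.000805 nm
lambda' = 0.0201 + 0.000805
= 0.020905 nm

0.020905


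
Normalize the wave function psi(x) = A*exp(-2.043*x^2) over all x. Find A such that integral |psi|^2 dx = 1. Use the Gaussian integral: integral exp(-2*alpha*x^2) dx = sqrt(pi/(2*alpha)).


integral |psi|^2 dx = A^2 * sqrt(pi/(2*alpha)) = 1
A^2 = sqrt(2*alpha/pi)
= sqrt(2 * 2.043 / pi)
= 1.140445
A = sqrt(1.140445)
= 1.0679

1.0679


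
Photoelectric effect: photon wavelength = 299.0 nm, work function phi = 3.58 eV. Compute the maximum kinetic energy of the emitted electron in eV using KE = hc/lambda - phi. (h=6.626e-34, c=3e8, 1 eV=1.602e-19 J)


E_photon = hc / lambda
= (6.626e-34)(3e8) / (299.0e-9)
= 6.6482e-19 J
= 4.1499 eV
KE = E_photon - phi
= 4.1499 - 3.58
= 0.5699 eV

0.5699


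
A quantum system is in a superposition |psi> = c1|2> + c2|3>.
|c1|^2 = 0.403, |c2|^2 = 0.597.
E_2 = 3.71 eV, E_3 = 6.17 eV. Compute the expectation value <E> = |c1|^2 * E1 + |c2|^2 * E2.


<E> = |c1|^2 * E1 + |c2|^2 * E2
= 0.403 * 3.71 + 0.597 * 6.17
= 1.4951 + 3.6835
= 5.1786 eV

5.1786


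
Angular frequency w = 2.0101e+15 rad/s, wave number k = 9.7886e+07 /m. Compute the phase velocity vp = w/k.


vp = w / k
= 2.0101e+15 / 9.7886e+07
= 2.0535e+07 m/s

2.0535e+07


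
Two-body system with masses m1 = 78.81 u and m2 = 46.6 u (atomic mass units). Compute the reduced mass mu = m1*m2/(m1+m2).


mu = m1 * m2 / (m1 + m2)
= 78.81 * 46.6 / (78.81 + 46.6)
= 3672.546 / 125.41
= 29.2843 u

29.2843


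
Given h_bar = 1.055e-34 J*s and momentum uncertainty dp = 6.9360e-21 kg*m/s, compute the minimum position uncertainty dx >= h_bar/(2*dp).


dx = h_bar / (2 * dp)
= 1.055e-34 / (2 * 6.9360e-21)
= 1.055e-34 / 1.3872e-20
= 7.6052e-15 m

7.6052e-15


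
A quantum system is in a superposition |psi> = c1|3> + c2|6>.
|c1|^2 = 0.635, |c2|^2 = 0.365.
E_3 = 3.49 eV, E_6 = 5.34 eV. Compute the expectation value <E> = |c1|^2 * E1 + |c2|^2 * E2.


<E> = |c1|^2 * E1 + |c2|^2 * E2
= 0.635 * 3.49 + 0.365 * 5.34
= 2.2162 + 1.9491
= 4.1653 eV

4.1653


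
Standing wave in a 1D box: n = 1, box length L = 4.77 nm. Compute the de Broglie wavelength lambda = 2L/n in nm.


lambda = 2L / n
= 2 * 4.77 / 1
= 9.54 / 1
= 9.54 nm

9.54


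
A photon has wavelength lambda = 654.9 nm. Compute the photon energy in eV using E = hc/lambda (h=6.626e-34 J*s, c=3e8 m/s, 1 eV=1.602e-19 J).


E = hc / lambda
= (6.626e-34)(3e8) / (654.9e-9)
= 1.9878e-25 / 6.5490e-07
= 3.0353e-19 J
Converting to eV: 3.0353e-19 / 1.602e-19
= 1.8947 eV

1.8947


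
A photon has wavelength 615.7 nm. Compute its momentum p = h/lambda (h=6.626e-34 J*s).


p = h / lambda
= 6.626e-34 / (615.7e-9)
= 6.626e-34 / 6.1570e-07
= 1.0762e-27 kg*m/s

1.0762e-27


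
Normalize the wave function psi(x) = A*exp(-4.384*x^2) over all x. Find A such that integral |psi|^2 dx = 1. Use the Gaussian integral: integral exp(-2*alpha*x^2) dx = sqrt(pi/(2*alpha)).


integral |psi|^2 dx = A^2 * sqrt(pi/(2*alpha)) = 1
A^2 = sqrt(2*alpha/pi)
= sqrt(2 * 4.384 / pi)
= 1.670611
A = sqrt(1.670611)
= 1.2925

1.2925


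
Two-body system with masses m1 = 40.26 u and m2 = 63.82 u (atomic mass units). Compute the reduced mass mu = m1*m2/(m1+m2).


mu = m1 * m2 / (m1 + m2)
= 40.26 * 63.82 / (40.26 + 63.82)
= 2569.3932 / 104.08
= 24.6867 u

24.6867


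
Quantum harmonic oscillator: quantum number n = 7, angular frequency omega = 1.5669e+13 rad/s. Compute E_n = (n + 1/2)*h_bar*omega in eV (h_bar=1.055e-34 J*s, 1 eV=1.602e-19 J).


E = (n + 1/2) * h_bar * omega
= (7 + 0.5) * 1.055e-34 * 1.5669e+13
= 7.5 * 1.6531e-21
= 1.2398e-20 J
= 0.0774 eV

0.0774


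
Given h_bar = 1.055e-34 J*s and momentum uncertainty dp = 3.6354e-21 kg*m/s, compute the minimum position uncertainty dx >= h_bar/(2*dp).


dx = h_bar / (2 * dp)
= 1.055e-34 / (2 * 3.6354e-21)
= 1.055e-34 / 7.2708e-21
= 1.4510e-14 m

1.4510e-14


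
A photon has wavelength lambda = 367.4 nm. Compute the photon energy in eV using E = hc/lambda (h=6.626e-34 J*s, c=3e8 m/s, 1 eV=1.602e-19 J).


E = hc / lambda
= (6.626e-34)(3e8) / (367.4e-9)
= 1.9878e-25 / 3.6740e-07
= 5.4105e-19 J
Converting to eV: 5.4105e-19 / 1.602e-19
= 3.3773 eV

3.3773


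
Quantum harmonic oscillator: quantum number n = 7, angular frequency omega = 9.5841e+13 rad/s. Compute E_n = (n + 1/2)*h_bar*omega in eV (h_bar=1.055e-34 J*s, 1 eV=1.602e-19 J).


E = (n + 1/2) * h_bar * omega
= (7 + 0.5) * 1.055e-34 * 9.5841e+13
= 7.5 * 1.0111e-20
= 7.5834e-20 J
= 0.4734 eV

0.4734


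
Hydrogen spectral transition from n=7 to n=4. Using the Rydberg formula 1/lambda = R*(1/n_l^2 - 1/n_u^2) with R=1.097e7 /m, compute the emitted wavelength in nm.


1/lambda = R * (1/n_l^2 - 1/n_u^2)
= 1.097e7 * (1/4^2 - 1/7^2)
= 1.097e7 * (0.0625 - 0.020408)
= 1.097e7 * 0.042092
= 4.6175e+05 /m
lambda = 1 / 4.6175e+05 = 2165.686 nm

2165.686


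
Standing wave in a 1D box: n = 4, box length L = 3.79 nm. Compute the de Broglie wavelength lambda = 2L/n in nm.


lambda = 2L / n
= 2 * 3.79 / 4
= 7.58 / 4
= 1.895 nm

1.895


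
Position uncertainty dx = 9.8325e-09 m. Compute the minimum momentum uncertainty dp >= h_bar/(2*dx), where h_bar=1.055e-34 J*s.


dp = h_bar / (2 * dx)
= 1.055e-34 / (2 * 9.8325e-09)
= 1.055e-34 / 1.9665e-08
= 5.3649e-27 kg*m/s

5.3649e-27


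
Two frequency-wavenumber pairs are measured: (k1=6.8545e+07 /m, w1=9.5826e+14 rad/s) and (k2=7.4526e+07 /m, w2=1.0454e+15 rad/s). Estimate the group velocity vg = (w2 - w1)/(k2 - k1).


vg = (w2 - w1) / (k2 - k1)
= (1.0454e+15 - 9.5826e+14) / (7.4526e+07 - 6.8545e+07)
= 8.7140e+13 / 5.9810e+06
= 1.4569e+07 m/s

1.4569e+07


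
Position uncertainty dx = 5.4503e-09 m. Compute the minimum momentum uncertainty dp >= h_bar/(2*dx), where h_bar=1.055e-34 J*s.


dp = h_bar / (2 * dx)
= 1.055e-34 / (2 * 5.4503e-09)
= 1.055e-34 / 1.0901e-08
= 9.6784e-27 kg*m/s

9.6784e-27


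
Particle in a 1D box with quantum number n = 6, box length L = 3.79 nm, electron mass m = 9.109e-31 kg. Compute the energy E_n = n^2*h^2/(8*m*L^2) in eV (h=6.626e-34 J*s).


E = n^2 * h^2 / (8 * m * L^2)
= 6^2 * (6.626e-34)^2 / (8 * 9.109e-31 * (3.79e-9)^2)
= 36 * 4.3904e-67 / (8 * 9.109e-31 * 1.4364e-17)
= 1.5100e-19 J
= 0.9425 eV

0.9425


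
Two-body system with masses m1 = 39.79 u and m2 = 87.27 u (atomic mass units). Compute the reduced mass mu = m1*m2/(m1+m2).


mu = m1 * m2 / (m1 + m2)
= 39.79 * 87.27 / (39.79 + 87.27)
= 3472.4733 / 127.06
= 27.3294 u

27.3294


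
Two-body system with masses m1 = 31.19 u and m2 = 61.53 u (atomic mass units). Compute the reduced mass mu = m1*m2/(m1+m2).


mu = m1 * m2 / (m1 + m2)
= 31.19 * 61.53 / (31.19 + 61.53)
= 1919.1207 / 92.72
= 20.698 u

20.698


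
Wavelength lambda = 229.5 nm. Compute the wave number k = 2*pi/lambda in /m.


k = 2 * pi / lambda
= 6.2832 / (229.5e-9)
= 6.2832 / 2.2950e-07
= 2.7378e+07 /m

2.7378e+07


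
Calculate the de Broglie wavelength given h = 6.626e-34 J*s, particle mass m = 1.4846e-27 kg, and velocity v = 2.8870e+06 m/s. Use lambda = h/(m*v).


lambda = h / (m * v)
= 6.626e-34 / (1.4846e-27 * 2.8870e+06)
= 6.626e-34 / 4.2860e-21
= 1.5459e-13 m

1.5459e-13


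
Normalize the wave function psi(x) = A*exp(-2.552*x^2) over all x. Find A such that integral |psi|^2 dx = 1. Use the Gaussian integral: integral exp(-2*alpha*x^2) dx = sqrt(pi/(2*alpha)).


integral |psi|^2 dx = A^2 * sqrt(pi/(2*alpha)) = 1
A^2 = sqrt(2*alpha/pi)
= sqrt(2 * 2.552 / pi)
= 1.274619
A = sqrt(1.274619)
= 1.129

1.129


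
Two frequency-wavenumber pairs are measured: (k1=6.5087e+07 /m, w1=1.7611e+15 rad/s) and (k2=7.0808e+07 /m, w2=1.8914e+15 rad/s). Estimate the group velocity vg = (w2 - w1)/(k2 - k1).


vg = (w2 - w1) / (k2 - k1)
= (1.8914e+15 - 1.7611e+15) / (7.0808e+07 - 6.5087e+07)
= 1.3030e+14 / 5.7210e+06
= 2.2776e+07 m/s

2.2776e+07


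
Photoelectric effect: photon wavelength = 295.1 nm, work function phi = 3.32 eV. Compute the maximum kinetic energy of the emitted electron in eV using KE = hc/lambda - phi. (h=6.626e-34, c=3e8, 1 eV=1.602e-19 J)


E_photon = hc / lambda
= (6.626e-34)(3e8) / (295.1e-9)
= 6.7360e-19 J
= 4.2048 eV
KE = E_photon - phi
= 4.2048 - 3.32
= 0.8848 eV

0.8848


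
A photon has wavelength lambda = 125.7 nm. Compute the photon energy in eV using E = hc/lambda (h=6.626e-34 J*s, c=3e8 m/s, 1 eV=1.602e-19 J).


E = hc / lambda
= (6.626e-34)(3e8) / (125.7e-9)
= 1.9878e-25 / 1.2570e-07
= 1.5814e-18 J
Converting to eV: 1.5814e-18 / 1.602e-19
= 9.8713 eV

9.8713


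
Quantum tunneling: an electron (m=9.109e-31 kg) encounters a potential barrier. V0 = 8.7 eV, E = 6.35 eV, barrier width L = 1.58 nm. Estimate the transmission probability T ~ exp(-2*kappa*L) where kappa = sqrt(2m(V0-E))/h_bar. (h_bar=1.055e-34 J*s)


V0 - E = 2.35 eV = 3.7647e-19 J
kappa = sqrt(2 * m * (V0-E)) / h_bar
= sqrt(2 * 9.109e-31 * 3.7647e-19) / 1.055e-34
= 7.8499e+09 /m
2*kappa*L = 2 * 7.8499e+09 * 1.58e-9
= 24.8056
T = exp(-24.8056) = 1.686764e-11

1.686764e-11


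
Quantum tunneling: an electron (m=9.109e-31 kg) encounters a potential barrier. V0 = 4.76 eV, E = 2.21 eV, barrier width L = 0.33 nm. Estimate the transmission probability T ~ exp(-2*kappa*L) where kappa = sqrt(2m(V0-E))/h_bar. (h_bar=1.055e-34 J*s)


V0 - E = 2.55 eV = 4.0851e-19 J
kappa = sqrt(2 * m * (V0-E)) / h_bar
= sqrt(2 * 9.109e-31 * 4.0851e-19) / 1.055e-34
= 8.1771e+09 /m
2*kappa*L = 2 * 8.1771e+09 * 0.33e-9
= 5.3969
T = exp(-5.3969) = 4.530672e-03

4.530672e-03


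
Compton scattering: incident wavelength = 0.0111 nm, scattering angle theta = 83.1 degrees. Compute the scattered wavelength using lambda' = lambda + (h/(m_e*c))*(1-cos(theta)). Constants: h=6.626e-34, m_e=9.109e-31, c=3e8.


Compton wavelength: h/(m_e*c) = 2.4247e-12 m
d_lambda = 2.4247e-12 * (1 - cos(83.1 deg))
= 2.4247e-12 * 0.879863
= 2.1334e-12 m = 0.002133 nm
lambda' = 0.0111 + 0.002133
= 0.013233 nm

0.013233


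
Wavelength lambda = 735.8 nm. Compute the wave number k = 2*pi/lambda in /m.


k = 2 * pi / lambda
= 6.2832 / (735.8e-9)
= 6.2832 / 7.3580e-07
= 8.5393e+06 /m

8.5393e+06


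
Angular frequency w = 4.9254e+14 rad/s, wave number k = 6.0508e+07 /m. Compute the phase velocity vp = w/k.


vp = w / k
= 4.9254e+14 / 6.0508e+07
= 8.1401e+06 m/s

8.1401e+06


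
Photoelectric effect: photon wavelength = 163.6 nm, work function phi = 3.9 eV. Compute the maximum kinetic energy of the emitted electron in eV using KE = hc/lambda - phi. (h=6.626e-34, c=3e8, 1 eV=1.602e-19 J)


E_photon = hc / lambda
= (6.626e-34)(3e8) / (163.6e-9)
= 1.2150e-18 J
= 7.5845 eV
KE = E_photon - phi
= 7.5845 - 3.9
= 3.6845 eV

3.6845


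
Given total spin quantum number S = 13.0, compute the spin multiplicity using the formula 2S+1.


Spin multiplicity = 2S + 1
= 2 * 13.0 + 1
= 26.0 + 1
= 27

27


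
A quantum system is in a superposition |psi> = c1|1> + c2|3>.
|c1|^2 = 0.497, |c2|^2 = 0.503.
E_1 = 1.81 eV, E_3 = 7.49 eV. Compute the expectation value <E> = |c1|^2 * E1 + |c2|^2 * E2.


<E> = |c1|^2 * E1 + |c2|^2 * E2
= 0.497 * 1.81 + 0.503 * 7.49
= 0.8996 + 3.7675
= 4.667 eV

4.667


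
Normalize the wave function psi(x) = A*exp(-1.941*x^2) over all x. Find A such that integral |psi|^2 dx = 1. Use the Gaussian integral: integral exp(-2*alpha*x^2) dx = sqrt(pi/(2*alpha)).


integral |psi|^2 dx = A^2 * sqrt(pi/(2*alpha)) = 1
A^2 = sqrt(2*alpha/pi)
= sqrt(2 * 1.941 / pi)
= 1.111611
A = sqrt(1.111611)
= 1.0543

1.0543


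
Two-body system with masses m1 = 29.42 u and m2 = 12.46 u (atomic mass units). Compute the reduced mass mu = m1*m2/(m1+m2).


mu = m1 * m2 / (m1 + m2)
= 29.42 * 12.46 / (29.42 + 12.46)
= 366.5732 / 41.88
= 8.7529 u

8.7529


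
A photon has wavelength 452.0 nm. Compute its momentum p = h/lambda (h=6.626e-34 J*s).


p = h / lambda
= 6.626e-34 / (452.0e-9)
= 6.626e-34 / 4.5200e-07
= 1.4659e-27 kg*m/s

1.4659e-27


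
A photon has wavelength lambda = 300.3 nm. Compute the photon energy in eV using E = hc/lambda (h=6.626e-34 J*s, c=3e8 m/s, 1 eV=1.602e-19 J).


E = hc / lambda
= (6.626e-34)(3e8) / (300.3e-9)
= 1.9878e-25 / 3.0030e-07
= 6.6194e-19 J
Converting to eV: 6.6194e-19 / 1.602e-19
= 4.1319 eV

4.1319


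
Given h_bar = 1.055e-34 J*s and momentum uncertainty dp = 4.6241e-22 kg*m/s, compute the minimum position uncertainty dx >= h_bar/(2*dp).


dx = h_bar / (2 * dp)
= 1.055e-34 / (2 * 4.6241e-22)
= 1.055e-34 / 9.2482e-22
= 1.1408e-13 m

1.1408e-13


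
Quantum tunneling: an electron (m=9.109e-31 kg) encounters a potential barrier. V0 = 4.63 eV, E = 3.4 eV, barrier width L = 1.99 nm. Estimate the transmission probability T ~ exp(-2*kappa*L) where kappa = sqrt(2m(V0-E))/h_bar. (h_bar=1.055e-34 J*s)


V0 - E = 1.23 eV = 1.9705e-19 J
kappa = sqrt(2 * m * (V0-E)) / h_bar
= sqrt(2 * 9.109e-31 * 1.9705e-19) / 1.055e-34
= 5.6791e+09 /m
2*kappa*L = 2 * 5.6791e+09 * 1.99e-9
= 22.6029
T = exp(-22.6029) = 1.526411e-10

1.526411e-10


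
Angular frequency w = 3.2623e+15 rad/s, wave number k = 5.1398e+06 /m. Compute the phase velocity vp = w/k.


vp = w / k
= 3.2623e+15 / 5.1398e+06
= 6.3471e+08 m/s

6.3471e+08


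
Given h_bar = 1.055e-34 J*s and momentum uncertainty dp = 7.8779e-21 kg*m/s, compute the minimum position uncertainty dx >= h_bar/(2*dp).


dx = h_bar / (2 * dp)
= 1.055e-34 / (2 * 7.8779e-21)
= 1.055e-34 / 1.5756e-20
= 6.6959e-15 m

6.6959e-15


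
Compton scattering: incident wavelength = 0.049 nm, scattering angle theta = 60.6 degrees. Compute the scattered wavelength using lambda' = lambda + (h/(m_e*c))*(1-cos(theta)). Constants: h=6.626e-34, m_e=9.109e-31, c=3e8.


Compton wavelength: h/(m_e*c) = 2.4247e-12 m
d_lambda = 2.4247e-12 * (1 - cos(60.6 deg))
= 2.4247e-12 * 0.509096
= 1.2344e-12 m = 0.001234 nm
lambda' = 0.049 + 0.001234
= 0.050234 nm

0.050234


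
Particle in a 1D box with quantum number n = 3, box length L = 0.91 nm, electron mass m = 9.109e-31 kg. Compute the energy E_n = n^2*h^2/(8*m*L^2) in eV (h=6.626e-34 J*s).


E = n^2 * h^2 / (8 * m * L^2)
= 3^2 * (6.626e-34)^2 / (8 * 9.109e-31 * (0.91e-9)^2)
= 9 * 4.3904e-67 / (8 * 9.109e-31 * 8.2810e-19)
= 6.5479e-19 J
= 4.0873 eV

4.0873


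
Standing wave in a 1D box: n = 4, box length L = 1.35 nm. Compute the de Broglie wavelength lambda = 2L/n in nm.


lambda = 2L / n
= 2 * 1.35 / 4
= 2.7 / 4
= 0.675 nm

0.675


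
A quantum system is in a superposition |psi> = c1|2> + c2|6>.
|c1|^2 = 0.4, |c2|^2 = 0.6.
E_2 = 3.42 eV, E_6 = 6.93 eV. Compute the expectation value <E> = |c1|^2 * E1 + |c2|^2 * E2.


<E> = |c1|^2 * E1 + |c2|^2 * E2
= 0.4 * 3.42 + 0.6 * 6.93
= 1.368 + 4.158
= 5.526 eV

5.526


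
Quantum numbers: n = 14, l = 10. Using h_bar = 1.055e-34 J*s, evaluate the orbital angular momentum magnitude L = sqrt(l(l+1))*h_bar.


L = sqrt(l*(l+1)) * h_bar
= sqrt(10 * 11) * 1.055e-34
= sqrt(110) * 1.055e-34
= 10.4881 * 1.055e-34
= 1.1065e-33 J*s

1.1065e-33


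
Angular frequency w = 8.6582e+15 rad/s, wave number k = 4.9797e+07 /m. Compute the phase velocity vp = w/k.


vp = w / k
= 8.6582e+15 / 4.9797e+07
= 1.7387e+08 m/s

1.7387e+08


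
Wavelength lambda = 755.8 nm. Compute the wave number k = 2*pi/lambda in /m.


k = 2 * pi / lambda
= 6.2832 / (755.8e-9)
= 6.2832 / 7.5580e-07
= 8.3133e+06 /m

8.3133e+06


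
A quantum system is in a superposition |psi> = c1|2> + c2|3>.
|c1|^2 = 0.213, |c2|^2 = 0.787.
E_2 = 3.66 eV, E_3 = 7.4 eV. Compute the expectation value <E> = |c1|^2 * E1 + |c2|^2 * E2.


<E> = |c1|^2 * E1 + |c2|^2 * E2
= 0.213 * 3.66 + 0.787 * 7.4
= 0.7796 + 5.8238
= 6.6034 eV

6.6034


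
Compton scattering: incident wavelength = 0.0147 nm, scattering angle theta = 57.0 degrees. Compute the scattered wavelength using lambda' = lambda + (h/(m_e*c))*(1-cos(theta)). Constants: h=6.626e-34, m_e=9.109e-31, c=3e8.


Compton wavelength: h/(m_e*c) = 2.4247e-12 m
d_lambda = 2.4247e-12 * (1 - cos(57.0 deg))
= 2.4247e-12 * 0.455361
= 1.1041e-12 m = 0.001104 nm
lambda' = 0.0147 + 0.001104
= 0.015804 nm

0.015804


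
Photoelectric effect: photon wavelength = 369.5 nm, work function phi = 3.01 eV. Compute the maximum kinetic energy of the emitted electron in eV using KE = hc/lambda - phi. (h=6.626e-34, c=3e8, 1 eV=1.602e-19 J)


E_photon = hc / lambda
= (6.626e-34)(3e8) / (369.5e-9)
= 5.3797e-19 J
= 3.3581 eV
KE = E_photon - phi
= 3.3581 - 3.01
= 0.3481 eV

0.3481


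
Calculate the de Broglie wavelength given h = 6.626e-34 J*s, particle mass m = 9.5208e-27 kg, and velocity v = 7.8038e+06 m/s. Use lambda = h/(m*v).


lambda = h / (m * v)
= 6.626e-34 / (9.5208e-27 * 7.8038e+06)
= 6.626e-34 / 7.4298e-20
= 8.9181e-15 m

8.9181e-15


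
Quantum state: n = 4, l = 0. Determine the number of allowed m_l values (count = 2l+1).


m_l ranges from -l to +l in integer steps
So m_l goes from -0 to +0
Count = 2l + 1 = 2*0 + 1
= 1

1


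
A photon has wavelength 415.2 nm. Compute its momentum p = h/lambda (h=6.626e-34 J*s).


p = h / lambda
= 6.626e-34 / (415.2e-9)
= 6.626e-34 / 4.1520e-07
= 1.5959e-27 kg*m/s

1.5959e-27


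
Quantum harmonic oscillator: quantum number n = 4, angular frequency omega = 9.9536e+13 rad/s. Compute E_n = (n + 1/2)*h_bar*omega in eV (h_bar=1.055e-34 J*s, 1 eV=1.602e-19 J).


E = (n + 1/2) * h_bar * omega
= (4 + 0.5) * 1.055e-34 * 9.9536e+13
= 4.5 * 1.0501e-20
= 4.7255e-20 J
= 0.295 eV

0.295


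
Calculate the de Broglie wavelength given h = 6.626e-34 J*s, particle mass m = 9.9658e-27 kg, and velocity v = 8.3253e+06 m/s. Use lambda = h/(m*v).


lambda = h / (m * v)
= 6.626e-34 / (9.9658e-27 * 8.3253e+06)
= 6.626e-34 / 8.2968e-20
= 7.9862e-15 m

7.9862e-15


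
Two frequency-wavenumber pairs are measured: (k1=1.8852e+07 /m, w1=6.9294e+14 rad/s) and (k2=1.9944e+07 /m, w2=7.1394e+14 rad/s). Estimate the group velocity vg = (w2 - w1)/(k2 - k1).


vg = (w2 - w1) / (k2 - k1)
= (7.1394e+14 - 6.9294e+14) / (1.9944e+07 - 1.8852e+07)
= 2.1000e+13 / 1.0920e+06
= 1.9231e+07 m/s

1.9231e+07


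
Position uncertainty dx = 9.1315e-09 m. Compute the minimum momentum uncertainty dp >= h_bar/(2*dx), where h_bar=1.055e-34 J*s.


dp = h_bar / (2 * dx)
= 1.055e-34 / (2 * 9.1315e-09)
= 1.055e-34 / 1.8263e-08
= 5.7767e-27 kg*m/s

5.7767e-27
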